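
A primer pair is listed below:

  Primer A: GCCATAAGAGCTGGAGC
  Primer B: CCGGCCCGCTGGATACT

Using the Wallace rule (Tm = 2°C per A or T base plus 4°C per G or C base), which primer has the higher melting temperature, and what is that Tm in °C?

Primer B, 58°C

Primer A: A+T=7, G+C=10 → Tm = 2(7)+4(10) = 54°C
Primer B: A+T=5, G+C=12 → Tm = 2(5)+4(12) = 58°C
54°C vs 58°C → primer B is higher.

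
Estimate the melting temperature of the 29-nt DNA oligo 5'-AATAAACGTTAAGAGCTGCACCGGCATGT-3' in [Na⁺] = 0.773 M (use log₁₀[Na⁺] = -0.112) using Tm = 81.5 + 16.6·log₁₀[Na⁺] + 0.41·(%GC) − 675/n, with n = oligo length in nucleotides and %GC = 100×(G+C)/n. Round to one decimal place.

74.7°C

Length n = 29. Counting bases: T=6, A=10, C=6, G=7
G+C = 13, so %GC = 13/29 × 100 = 44.828%
Salt term: 16.6 × (-0.112) = -1.859
GC term: 0.41 × 44.828 = 18.379; length term: −675/29 = −23.276
Tm = 81.5 + (-1.859) + 18.379 − 23.276 = 74.744 → 74.7°C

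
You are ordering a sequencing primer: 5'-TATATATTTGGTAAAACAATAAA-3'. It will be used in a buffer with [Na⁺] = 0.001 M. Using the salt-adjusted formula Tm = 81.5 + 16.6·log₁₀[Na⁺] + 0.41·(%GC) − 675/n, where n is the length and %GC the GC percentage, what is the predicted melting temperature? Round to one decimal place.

Length n = 23. A=12, C=1, T=8, G=2
G+C = 3, so %GC = 3/23 × 100 = 13.043%
Salt term: 16.6 × (-3) = -49.8
GC term: 0.41 × 13.043 = 5.348; length term: −675/23 = −29.348
Tm = 81.5 + (-49.8) + 5.348 − 29.348 = 7.7 → 7.7°C

7.7°C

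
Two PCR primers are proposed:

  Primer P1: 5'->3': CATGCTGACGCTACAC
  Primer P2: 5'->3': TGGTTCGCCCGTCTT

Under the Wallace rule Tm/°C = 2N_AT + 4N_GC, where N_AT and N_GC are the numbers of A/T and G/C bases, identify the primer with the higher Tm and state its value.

Primer P1: A+T=7, G+C=9 → Tm = 2(7)+4(9) = 50°C
Primer P2: A+T=6, G+C=9 → Tm = 2(6)+4(9) = 48°C
50°C vs 48°C → primer P1 is higher.

Primer P1, 50°C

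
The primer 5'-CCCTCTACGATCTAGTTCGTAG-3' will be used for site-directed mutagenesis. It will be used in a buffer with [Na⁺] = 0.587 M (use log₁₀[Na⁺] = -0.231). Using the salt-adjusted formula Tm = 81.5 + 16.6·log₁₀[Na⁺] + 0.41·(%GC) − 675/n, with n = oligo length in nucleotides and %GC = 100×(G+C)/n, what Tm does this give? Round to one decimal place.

Length n = 22. C=7, G=4, A=4, T=7
G+C = 11, so %GC = 11/22 × 100 = 50%
Salt term: 16.6 × (-0.231) = -3.835
GC term: 0.41 × 50 = 20.5; length term: −675/22 = −30.682
Tm = 81.5 + (-3.835) + 20.5 − 30.682 = 67.483 → 67.5°C

67.5°C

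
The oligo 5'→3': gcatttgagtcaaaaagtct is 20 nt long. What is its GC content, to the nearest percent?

35%

Base counts: T=6, C=3, G=4, A=7
G+C = 4 + 3 = 7 out of 20 bases
%GC = 7/20 × 100 = 35% ≈ 35%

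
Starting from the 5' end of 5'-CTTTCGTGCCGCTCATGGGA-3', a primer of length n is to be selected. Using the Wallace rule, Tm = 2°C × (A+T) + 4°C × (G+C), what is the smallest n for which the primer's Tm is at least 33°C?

First 10 bases: CTTTCGTGCC → Tm = 32°C (< 33°C)
First 11 bases: CTTTCGTGCCG → Tm = 36°C (≥ 33°C)
Since every base adds ≥2°C, Tm only increases with n, so the threshold is first crossed at n = 11.

n = 11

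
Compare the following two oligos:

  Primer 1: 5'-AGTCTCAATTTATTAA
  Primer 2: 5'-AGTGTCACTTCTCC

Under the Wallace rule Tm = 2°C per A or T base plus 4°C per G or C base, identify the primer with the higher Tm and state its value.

Primer 2, 42°C

Primer 1: A+T=13, G+C=3 → Tm = 2(13)+4(3) = 38°C
Primer 2: A+T=7, G+C=7 → Tm = 2(7)+4(7) = 42°C
38°C vs 42°C → primer 2 is higher.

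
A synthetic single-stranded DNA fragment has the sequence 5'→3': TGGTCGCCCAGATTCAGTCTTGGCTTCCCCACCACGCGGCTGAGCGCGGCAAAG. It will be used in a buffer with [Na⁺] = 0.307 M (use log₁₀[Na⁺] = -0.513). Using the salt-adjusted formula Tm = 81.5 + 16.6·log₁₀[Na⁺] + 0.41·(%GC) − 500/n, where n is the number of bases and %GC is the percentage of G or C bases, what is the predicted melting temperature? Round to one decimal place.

90.3°C

Length n = 54. Counting bases: A=9, C=19, T=10, G=16
G+C = 35, so %GC = 35/54 × 100 = 64.815%
Salt term: 16.6 × (-0.513) = -8.516
GC term: 0.41 × 64.815 = 26.574; length term: −500/54 = −9.259
Tm = 81.5 + (-8.516) + 26.574 − 9.259 = 90.299 → 90.3°C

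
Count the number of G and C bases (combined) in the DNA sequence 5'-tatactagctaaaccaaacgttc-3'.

8

C=6, G=2, A=9, T=6
Total G or C: 2 + 6 = 8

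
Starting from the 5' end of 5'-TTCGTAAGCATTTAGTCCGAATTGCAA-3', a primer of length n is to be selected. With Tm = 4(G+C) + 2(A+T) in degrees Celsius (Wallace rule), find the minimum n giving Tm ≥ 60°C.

First 21 bases: TTCGTAAGCATTTAGTCCGAA → Tm = 58°C (< 60°C)
First 22 bases: TTCGTAAGCATTTAGTCCGAAT → Tm = 60°C (≥ 60°C)
Since every base adds ≥2°C, Tm only increases with n, so the threshold is first crossed at n = 22.

n = 22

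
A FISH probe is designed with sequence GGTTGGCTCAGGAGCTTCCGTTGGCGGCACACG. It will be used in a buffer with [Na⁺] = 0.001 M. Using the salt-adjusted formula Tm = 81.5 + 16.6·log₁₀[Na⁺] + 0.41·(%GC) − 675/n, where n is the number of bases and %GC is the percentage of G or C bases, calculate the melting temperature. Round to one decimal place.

Length n = 33. A=4, G=13, T=7, C=9
G+C = 22, so %GC = 22/33 × 100 = 66.667%
Salt term: 16.6 × (-3) = -49.8
GC term: 0.41 × 66.667 = 27.333; length term: −675/33 = −20.455
Tm = 81.5 + (-49.8) + 27.333 − 20.455 = 38.578 → 38.6°C

38.6°C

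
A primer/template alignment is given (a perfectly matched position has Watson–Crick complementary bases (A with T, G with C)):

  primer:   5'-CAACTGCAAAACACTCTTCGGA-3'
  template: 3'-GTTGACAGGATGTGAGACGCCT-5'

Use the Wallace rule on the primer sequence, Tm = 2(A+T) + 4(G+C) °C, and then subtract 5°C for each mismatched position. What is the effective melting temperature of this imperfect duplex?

Primer base counts: A=8, T=4, G=3, C=7 → A+T=12, G+C=10
Perfect-match Tm = 2(12) + 4(10) = 24 + 40 = 64°C
Mismatches (positions where the bases are not complementary): 5 (at positions 7, 8, 9, 10, 18)
Effective Tm = 64 − 5×5 = 64 − 25 = 39°C

39°C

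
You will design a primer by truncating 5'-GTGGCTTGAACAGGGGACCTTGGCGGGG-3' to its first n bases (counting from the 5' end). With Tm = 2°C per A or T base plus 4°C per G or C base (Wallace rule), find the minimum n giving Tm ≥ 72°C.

First 22 bases: GTGGCTTGAACAGGGGACCTTG → Tm = 70°C (< 72°C)
First 23 bases: GTGGCTTGAACAGGGGACCTTGG → Tm = 74°C (≥ 72°C)
Since every base adds ≥2°C, Tm only increases with n, so the threshold is first crossed at n = 23.

n = 23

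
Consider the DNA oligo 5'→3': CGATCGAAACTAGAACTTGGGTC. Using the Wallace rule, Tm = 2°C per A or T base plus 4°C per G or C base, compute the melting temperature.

68°C

Scanning the sequence gives T=5, A=7, G=6, C=5.
A+T = 12, G+C = 11
Tm = 2(12) + 4(11) = 24 + 44 = 68°C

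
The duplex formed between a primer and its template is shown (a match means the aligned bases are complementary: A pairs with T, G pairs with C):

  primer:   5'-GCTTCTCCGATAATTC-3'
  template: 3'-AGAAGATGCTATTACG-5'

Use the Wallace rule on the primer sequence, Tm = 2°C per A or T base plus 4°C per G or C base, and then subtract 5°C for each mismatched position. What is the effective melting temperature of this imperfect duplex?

31°C

Primer base counts: A=3, T=6, G=2, C=5 → A+T=9, G+C=7
Perfect-match Tm = 2(9) + 4(7) = 18 + 28 = 46°C
Mismatches (positions where the bases are not complementary): 3 (at positions 1, 7, 15)
Effective Tm = 46 − 3×5 = 46 − 15 = 31°C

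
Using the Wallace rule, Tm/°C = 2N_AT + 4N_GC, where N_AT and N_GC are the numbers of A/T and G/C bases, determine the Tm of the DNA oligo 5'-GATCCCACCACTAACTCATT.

A=6, C=8, G=1, T=5
AT pairs contribute 11, GC pairs contribute 9.
Tm = 2(11) + 4(9) = 22 + 36 = 58°C

58°C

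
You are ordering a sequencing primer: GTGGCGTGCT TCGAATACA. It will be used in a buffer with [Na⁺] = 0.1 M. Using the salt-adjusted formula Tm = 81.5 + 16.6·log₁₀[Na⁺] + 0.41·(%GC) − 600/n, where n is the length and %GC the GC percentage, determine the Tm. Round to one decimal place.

Length n = 19. Counting bases: C=4, A=4, G=6, T=5
G+C = 10, so %GC = 10/19 × 100 = 52.632%
Salt term: 16.6 × (-1) = -16.6
GC term: 0.41 × 52.632 = 21.579; length term: −600/19 = −31.579
Tm = 81.5 + (-16.6) + 21.579 − 31.579 = 54.9 → 54.9°C

54.9°C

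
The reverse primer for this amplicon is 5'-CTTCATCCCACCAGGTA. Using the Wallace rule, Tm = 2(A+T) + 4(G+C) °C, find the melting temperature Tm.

A=4, G=2, T=4, C=7
AT pairs contribute 8, GC pairs contribute 9.
Tm = 4·9 + 2·8 = 36 + 16 = 52°C

52°C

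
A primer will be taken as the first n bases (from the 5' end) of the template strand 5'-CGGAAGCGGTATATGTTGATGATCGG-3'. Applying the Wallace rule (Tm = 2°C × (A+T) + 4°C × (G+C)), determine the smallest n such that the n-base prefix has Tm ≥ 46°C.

First 14 bases: CGGAAGCGGTATAT → Tm = 42°C (< 46°C)
First 15 bases: CGGAAGCGGTATATG → Tm = 46°C (≥ 46°C)
Each additional base adds 2°C (A/T) or 4°C (G/C), so Tm is non-decreasing in n; n = 15 is the first length to reach 46°C.

n = 15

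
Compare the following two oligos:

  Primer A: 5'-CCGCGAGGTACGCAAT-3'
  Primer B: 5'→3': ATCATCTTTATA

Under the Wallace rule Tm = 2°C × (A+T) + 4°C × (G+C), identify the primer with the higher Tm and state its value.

Primer A, 52°C

Primer A: A+T=6, G+C=10 → Tm = 2(6)+4(10) = 52°C
Primer B: A+T=10, G+C=2 → Tm = 2(10)+4(2) = 28°C
52°C vs 28°C → primer A is higher.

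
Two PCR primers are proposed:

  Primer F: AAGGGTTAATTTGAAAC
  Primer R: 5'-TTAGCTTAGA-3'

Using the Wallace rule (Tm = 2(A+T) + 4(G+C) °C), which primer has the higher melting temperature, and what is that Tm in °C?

Primer F, 44°C

Primer F: A+T=12, G+C=5 → Tm = 2(12)+4(5) = 44°C
Primer R: A+T=7, G+C=3 → Tm = 2(7)+4(3) = 26°C
44°C vs 26°C → primer F is higher.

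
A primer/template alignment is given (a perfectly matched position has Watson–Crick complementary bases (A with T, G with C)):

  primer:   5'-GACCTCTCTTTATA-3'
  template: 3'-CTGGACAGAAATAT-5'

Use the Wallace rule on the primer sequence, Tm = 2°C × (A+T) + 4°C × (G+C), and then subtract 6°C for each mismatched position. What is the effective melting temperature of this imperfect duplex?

32°C

Primer base counts: A=3, T=6, G=1, C=4 → A+T=9, G+C=5
Perfect-match Tm = 2(9) + 4(5) = 18 + 20 = 38°C
Mismatches (positions where the bases are not complementary): 1 (at position 6)
Effective Tm = 38 − 1×6 = 38 − 6 = 32°C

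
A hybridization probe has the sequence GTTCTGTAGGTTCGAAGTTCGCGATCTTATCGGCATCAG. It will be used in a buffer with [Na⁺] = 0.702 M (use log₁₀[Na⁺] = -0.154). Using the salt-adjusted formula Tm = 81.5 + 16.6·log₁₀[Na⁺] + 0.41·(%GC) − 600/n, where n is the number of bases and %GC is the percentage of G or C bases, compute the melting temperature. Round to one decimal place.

83.5°C

Length n = 39. Counting bases: T=13, A=7, C=8, G=11
G+C = 19, so %GC = 19/39 × 100 = 48.718%
Salt term: 16.6 × (-0.154) = -2.556
GC term: 0.41 × 48.718 = 19.974; length term: −600/39 = −15.385
Tm = 81.5 + (-2.556) + 19.974 − 15.385 = 83.533 → 83.5°C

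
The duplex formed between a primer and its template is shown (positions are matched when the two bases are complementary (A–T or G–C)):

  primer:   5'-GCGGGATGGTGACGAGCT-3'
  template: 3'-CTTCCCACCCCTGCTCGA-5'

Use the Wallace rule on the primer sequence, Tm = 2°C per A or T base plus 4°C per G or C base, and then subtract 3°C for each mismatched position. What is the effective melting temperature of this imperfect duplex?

48°C

Primer base counts: A=3, T=3, G=9, C=3 → A+T=6, G+C=12
Perfect-match Tm = 2(6) + 4(12) = 12 + 48 = 60°C
Mismatches (positions where the bases are not complementary): 4 (at positions 2, 3, 6, 10)
Effective Tm = 60 − 4×3 = 60 − 12 = 48°C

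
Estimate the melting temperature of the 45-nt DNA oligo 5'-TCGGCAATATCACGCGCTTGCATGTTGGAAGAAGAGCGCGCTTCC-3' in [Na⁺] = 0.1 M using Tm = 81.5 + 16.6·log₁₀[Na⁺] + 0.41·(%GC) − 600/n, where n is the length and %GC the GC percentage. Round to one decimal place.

Length n = 45. Scanning the sequence gives A=10, T=10, C=12, G=13.
G+C = 25, so %GC = 25/45 × 100 = 55.556%
Salt term: 16.6 × (-1) = -16.6
GC term: 0.41 × 55.556 = 22.778; length term: −600/45 = −13.333
Tm = 81.5 + (-16.6) + 22.778 − 13.333 = 74.345 → 74.3°C

74.3°C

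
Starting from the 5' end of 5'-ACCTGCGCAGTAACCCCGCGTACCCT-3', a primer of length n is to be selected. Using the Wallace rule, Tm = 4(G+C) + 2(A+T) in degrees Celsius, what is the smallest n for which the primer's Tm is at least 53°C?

n = 17

First 16 bases: ACCTGCGCAGTAACCC → Tm = 52°C (< 53°C)
First 17 bases: ACCTGCGCAGTAACCCC → Tm = 56°C (≥ 53°C)
Each additional base adds 2°C (A/T) or 4°C (G/C), so Tm is non-decreasing in n; n = 17 is the first length to reach 53°C.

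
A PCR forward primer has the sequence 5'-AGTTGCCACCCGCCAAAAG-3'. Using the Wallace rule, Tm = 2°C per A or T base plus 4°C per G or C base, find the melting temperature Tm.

A=6, T=2, G=4, C=7
So N_AT = 8 and N_GC = 11.
Tm = 2×8 + 4×11 = 60°C

60°C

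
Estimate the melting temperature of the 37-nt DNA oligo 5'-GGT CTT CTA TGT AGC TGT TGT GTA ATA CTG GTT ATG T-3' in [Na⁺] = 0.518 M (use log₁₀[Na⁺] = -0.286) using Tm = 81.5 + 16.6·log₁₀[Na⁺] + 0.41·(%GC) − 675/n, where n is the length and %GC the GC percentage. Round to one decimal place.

74.0°C

Length n = 37. Counting bases: G=10, A=6, C=4, T=17
G+C = 14, so %GC = 14/37 × 100 = 37.838%
Salt term: 16.6 × (-0.286) = -4.748
GC term: 0.41 × 37.838 = 15.514; length term: −675/37 = −18.243
Tm = 81.5 + (-4.748) + 15.514 − 18.243 = 74.023 → 74.0°C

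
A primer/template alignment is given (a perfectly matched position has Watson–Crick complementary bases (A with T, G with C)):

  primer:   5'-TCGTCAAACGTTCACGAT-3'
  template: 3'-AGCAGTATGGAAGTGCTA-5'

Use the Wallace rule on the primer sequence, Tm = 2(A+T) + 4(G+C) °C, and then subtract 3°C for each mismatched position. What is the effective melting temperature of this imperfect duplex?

Primer base counts: A=5, T=5, G=3, C=5 → A+T=10, G+C=8
Perfect-match Tm = 2(10) + 4(8) = 20 + 32 = 52°C
Mismatches (positions where the bases are not complementary): 2 (at positions 7, 10)
Effective Tm = 52 − 2×3 = 52 − 6 = 46°C

46°C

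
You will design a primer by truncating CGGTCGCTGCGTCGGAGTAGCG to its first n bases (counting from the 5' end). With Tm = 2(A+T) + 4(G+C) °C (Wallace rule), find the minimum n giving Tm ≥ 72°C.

n = 21

First 20 bases: CGGTCGCTGCGTCGGAGTAG → Tm = 68°C (< 72°C)
First 21 bases: CGGTCGCTGCGTCGGAGTAGC → Tm = 72°C (≥ 72°C)
Since every base adds ≥2°C, Tm only increases with n, so the threshold is first crossed at n = 21.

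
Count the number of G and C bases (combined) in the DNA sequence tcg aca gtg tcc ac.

Scanning the sequence gives T=3, A=3, C=5, G=3.
G+C = 3 + 5 = 8

8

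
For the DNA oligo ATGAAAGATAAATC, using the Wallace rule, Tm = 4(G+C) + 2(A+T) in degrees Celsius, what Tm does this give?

34°C

Base counts: C=1, T=3, A=8, G=2
So N_AT = 11 and N_GC = 3.
Tm = 2(11) + 4(3) = 22 + 12 = 34°C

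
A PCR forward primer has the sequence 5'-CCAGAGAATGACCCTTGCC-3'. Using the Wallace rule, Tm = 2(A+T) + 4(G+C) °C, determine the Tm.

Base counts: G=4, A=5, T=3, C=7
A+T = 8, G+C = 11
Tm = 4·11 + 2·8 = 44 + 16 = 60°C

60°C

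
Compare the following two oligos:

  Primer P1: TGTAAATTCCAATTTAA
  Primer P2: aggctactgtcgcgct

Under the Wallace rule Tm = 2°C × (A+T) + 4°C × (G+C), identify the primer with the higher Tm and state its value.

Primer P2, 52°C

Primer P1: A+T=14, G+C=3 → Tm = 2(14)+4(3) = 40°C
Primer P2: A+T=6, G+C=10 → Tm = 2(6)+4(10) = 52°C
40°C vs 52°C → primer P2 is higher.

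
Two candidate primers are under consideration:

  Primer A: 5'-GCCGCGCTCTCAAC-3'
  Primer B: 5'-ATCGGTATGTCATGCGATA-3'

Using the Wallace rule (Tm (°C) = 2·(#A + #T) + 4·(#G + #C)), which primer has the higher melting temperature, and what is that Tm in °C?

Primer A: A+T=4, G+C=10 → Tm = 2(4)+4(10) = 48°C
Primer B: A+T=11, G+C=8 → Tm = 2(11)+4(8) = 54°C
48°C vs 54°C → primer B is higher.

Primer B, 54°C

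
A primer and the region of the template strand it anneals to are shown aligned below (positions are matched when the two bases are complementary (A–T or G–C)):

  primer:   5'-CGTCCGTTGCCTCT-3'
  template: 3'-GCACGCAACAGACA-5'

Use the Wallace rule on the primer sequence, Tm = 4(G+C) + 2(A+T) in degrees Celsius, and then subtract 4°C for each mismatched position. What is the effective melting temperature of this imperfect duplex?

34°C

Primer base counts: A=0, T=5, G=3, C=6 → A+T=5, G+C=9
Perfect-match Tm = 2(5) + 4(9) = 10 + 36 = 46°C
Mismatches (positions where the bases are not complementary): 3 (at positions 4, 10, 13)
Effective Tm = 46 − 3×4 = 46 − 12 = 34°C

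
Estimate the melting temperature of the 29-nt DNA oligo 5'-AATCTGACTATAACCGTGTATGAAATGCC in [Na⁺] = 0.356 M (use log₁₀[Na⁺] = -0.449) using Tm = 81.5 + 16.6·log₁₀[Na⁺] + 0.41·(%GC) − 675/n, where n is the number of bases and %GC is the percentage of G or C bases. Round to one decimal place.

66.3°C

Length n = 29. C=6, T=8, A=10, G=5
G+C = 11, so %GC = 11/29 × 100 = 37.931%
Salt term: 16.6 × (-0.449) = -7.453
GC term: 0.41 × 37.931 = 15.552; length term: −675/29 = −23.276
Tm = 81.5 + (-7.453) + 15.552 − 23.276 = 66.323 → 66.3°C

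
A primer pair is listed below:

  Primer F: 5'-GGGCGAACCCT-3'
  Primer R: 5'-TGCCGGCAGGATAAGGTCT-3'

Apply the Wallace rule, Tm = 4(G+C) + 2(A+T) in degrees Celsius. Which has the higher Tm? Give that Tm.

Primer R, 60°C

Primer F: A+T=3, G+C=8 → Tm = 2(3)+4(8) = 38°C
Primer R: A+T=8, G+C=11 → Tm = 2(8)+4(11) = 60°C
38°C vs 60°C → primer R is higher.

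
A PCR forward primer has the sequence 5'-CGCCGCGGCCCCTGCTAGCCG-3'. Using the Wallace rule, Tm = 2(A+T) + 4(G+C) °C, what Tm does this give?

Scanning the sequence gives T=2, C=11, G=7, A=1.
AT pairs contribute 3, GC pairs contribute 18.
Tm = 2(3) + 4(18) = 6 + 72 = 78°C

78°C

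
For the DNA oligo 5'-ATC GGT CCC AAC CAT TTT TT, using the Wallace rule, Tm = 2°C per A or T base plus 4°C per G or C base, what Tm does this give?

Scanning the sequence gives T=8, A=4, C=6, G=2.
AT pairs contribute 12, GC pairs contribute 8.
Tm = 2(12) + 4(8) = 24 + 32 = 56°C

56°C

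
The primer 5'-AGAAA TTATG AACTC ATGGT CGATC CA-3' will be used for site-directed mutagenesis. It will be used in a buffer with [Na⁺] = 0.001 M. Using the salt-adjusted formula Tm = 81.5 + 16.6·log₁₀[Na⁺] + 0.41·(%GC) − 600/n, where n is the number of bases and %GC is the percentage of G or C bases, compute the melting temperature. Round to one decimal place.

Length n = 27. Base counts: G=5, T=7, C=5, A=10
G+C = 10, so %GC = 10/27 × 100 = 37.037%
Salt term: 16.6 × (-3) = -49.8
GC term: 0.41 × 37.037 = 15.185; length term: −600/27 = −22.222
Tm = 81.5 + (-49.8) + 15.185 − 22.222 = 24.663 → 24.7°C

24.7°C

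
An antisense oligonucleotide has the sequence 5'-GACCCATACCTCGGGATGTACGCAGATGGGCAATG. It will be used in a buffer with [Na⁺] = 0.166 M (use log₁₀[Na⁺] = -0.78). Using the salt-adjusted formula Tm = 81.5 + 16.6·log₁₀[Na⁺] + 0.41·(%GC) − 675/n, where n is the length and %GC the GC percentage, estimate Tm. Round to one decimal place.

72.7°C

Length n = 35. G=11, A=9, T=6, C=9
G+C = 20, so %GC = 20/35 × 100 = 57.143%
Salt term: 16.6 × (-0.78) = -12.948
GC term: 0.41 × 57.143 = 23.429; length term: −675/35 = −19.286
Tm = 81.5 + (-12.948) + 23.429 − 19.286 = 72.695 → 72.7°C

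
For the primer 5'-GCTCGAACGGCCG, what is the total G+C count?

10

Base counts: G=5, T=1, C=5, A=2
G+C = 5 + 5 = 10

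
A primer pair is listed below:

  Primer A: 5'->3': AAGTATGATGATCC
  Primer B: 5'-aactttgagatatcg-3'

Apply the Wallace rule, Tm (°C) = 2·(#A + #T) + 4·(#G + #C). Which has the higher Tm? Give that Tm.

Primer B, 40°C

Primer A: A+T=9, G+C=5 → Tm = 2(9)+4(5) = 38°C
Primer B: A+T=10, G+C=5 → Tm = 2(10)+4(5) = 40°C
38°C vs 40°C → primer B is higher.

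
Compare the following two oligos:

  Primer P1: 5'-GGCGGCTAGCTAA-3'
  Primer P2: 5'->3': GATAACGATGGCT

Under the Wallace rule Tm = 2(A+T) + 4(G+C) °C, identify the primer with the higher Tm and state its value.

Primer P1: A+T=5, G+C=8 → Tm = 2(5)+4(8) = 42°C
Primer P2: A+T=7, G+C=6 → Tm = 2(7)+4(6) = 38°C
42°C vs 38°C → primer P1 is higher.

Primer P1, 42°C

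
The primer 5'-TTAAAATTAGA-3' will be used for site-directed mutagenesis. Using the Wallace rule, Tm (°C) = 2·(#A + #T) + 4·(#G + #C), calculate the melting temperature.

24°C

Counting bases: G=1, T=4, C=0, A=6
A+T = 10, G+C = 1
Tm = 2×10 + 4×1 = 24°C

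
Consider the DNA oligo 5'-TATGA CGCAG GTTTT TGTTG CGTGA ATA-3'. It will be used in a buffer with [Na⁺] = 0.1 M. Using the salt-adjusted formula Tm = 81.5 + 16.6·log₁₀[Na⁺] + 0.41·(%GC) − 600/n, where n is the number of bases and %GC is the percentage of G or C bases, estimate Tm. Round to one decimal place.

Length n = 28. Scanning the sequence gives T=11, A=6, C=3, G=8.
G+C = 11, so %GC = 11/28 × 100 = 39.286%
Salt term: 16.6 × (-1) = -16.6
GC term: 0.41 × 39.286 = 16.107; length term: −600/28 = −21.429
Tm = 81.5 + (-16.6) + 16.107 − 21.429 = 59.578 → 59.6°C

59.6°C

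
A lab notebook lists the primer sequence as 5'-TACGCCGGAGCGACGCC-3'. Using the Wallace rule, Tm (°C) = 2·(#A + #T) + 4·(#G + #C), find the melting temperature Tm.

60°C

Scanning the sequence gives C=7, A=3, T=1, G=6.
A+T = 4, G+C = 13
Tm = 2(4) + 4(13) = 8 + 52 = 60°C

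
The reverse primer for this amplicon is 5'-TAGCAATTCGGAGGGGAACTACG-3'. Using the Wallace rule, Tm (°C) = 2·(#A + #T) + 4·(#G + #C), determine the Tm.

C=4, A=7, G=8, T=4
AT pairs contribute 11, GC pairs contribute 12.
Tm = 4·12 + 2·11 = 48 + 22 = 70°C

70°C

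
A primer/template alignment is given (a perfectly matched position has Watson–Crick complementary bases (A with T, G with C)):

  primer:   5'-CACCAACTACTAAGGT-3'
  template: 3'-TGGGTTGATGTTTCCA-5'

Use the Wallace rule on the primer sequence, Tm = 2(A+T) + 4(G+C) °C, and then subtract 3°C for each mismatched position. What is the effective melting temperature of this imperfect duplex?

Primer base counts: A=6, T=3, G=2, C=5 → A+T=9, G+C=7
Perfect-match Tm = 2(9) + 4(7) = 18 + 28 = 46°C
Mismatches (positions where the bases are not complementary): 3 (at positions 1, 2, 11)
Effective Tm = 46 − 3×3 = 46 − 9 = 37°C

37°C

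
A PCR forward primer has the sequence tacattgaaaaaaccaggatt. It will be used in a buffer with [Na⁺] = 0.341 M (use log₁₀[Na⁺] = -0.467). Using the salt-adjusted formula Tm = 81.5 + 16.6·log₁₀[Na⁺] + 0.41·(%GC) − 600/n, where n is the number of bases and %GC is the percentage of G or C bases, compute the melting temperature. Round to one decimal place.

56.9°C

Length n = 21. Counting bases: T=5, C=3, A=10, G=3
G+C = 6, so %GC = 6/21 × 100 = 28.571%
Salt term: 16.6 × (-0.467) = -7.752
GC term: 0.41 × 28.571 = 11.714; length term: −600/21 = −28.571
Tm = 81.5 + (-7.752) + 11.714 − 28.571 = 56.891 → 56.9°C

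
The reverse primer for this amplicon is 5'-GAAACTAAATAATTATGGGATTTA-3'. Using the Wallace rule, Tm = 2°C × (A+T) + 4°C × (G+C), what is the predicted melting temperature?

C=1, T=8, A=11, G=4
A+T = 19, G+C = 5
Tm = 2×19 + 4×5 = 58°C

58°C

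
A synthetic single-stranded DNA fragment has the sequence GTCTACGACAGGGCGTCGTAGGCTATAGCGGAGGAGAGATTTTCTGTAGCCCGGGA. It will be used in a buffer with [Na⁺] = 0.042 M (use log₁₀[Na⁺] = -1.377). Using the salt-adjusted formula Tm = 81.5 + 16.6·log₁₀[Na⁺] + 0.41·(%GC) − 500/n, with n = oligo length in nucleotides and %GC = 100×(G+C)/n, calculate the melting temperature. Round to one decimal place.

73.1°C

Length n = 56. Base counts: C=11, G=21, A=12, T=12
G+C = 32, so %GC = 32/56 × 100 = 57.143%
Salt term: 16.6 × (-1.377) = -22.858
GC term: 0.41 × 57.143 = 23.429; length term: −500/56 = −8.929
Tm = 81.5 + (-22.858) + 23.429 − 8.929 = 73.142 → 73.1°C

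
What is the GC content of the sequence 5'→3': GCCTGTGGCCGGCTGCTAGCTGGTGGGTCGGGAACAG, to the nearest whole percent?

70%

Base counts: A=4, T=7, C=9, G=17
G+C = 17 + 9 = 26 out of 37 bases
%GC = 26/37 × 100 = 70.27% ≈ 70%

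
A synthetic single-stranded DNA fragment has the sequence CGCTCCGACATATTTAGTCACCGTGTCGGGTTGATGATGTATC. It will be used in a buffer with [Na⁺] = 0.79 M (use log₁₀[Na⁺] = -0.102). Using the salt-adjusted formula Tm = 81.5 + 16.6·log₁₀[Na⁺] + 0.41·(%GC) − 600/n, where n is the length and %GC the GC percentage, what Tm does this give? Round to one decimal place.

85.9°C

Length n = 43. G=11, A=8, C=10, T=14
G+C = 21, so %GC = 21/43 × 100 = 48.837%
Salt term: 16.6 × (-0.102) = -1.693
GC term: 0.41 × 48.837 = 20.023; length term: −600/43 = −13.953
Tm = 81.5 + (-1.693) + 20.023 − 13.953 = 85.877 → 85.9°C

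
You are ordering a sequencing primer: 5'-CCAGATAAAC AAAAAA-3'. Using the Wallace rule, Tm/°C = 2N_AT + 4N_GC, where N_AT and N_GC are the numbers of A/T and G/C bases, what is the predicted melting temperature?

40°C

Scanning the sequence gives T=1, A=11, G=1, C=3.
So N_AT = 12 and N_GC = 4.
Tm = 2(12) + 4(4) = 24 + 16 = 40°C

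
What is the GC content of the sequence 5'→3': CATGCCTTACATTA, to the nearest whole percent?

Base counts: G=1, C=4, A=4, T=5
G+C = 1 + 4 = 5 out of 14 bases
%GC = 5/14 × 100 = 35.71% ≈ 36%

36%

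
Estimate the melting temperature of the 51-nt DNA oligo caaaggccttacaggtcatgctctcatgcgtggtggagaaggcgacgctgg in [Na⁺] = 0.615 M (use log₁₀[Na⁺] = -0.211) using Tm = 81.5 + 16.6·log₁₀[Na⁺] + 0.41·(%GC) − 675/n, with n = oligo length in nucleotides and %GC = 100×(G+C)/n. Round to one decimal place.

88.9°C

Length n = 51. Base counts: T=10, C=12, A=11, G=18
G+C = 30, so %GC = 30/51 × 100 = 58.824%
Salt term: 16.6 × (-0.211) = -3.503
GC term: 0.41 × 58.824 = 24.118; length term: −675/51 = −13.235
Tm = 81.5 + (-3.503) + 24.118 − 13.235 = 88.88 → 88.9°C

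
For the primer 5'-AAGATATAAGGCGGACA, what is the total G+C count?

Base counts: C=2, A=8, T=2, G=5
G+C = 5 + 2 = 7

7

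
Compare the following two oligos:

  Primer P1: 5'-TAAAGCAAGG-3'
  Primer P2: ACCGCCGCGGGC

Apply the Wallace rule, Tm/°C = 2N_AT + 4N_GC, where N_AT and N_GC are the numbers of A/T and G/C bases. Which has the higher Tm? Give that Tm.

Primer P1: A+T=6, G+C=4 → Tm = 2(6)+4(4) = 28°C
Primer P2: A+T=1, G+C=11 → Tm = 2(1)+4(11) = 46°C
28°C vs 46°C → primer P2 is higher.

Primer P2, 46°C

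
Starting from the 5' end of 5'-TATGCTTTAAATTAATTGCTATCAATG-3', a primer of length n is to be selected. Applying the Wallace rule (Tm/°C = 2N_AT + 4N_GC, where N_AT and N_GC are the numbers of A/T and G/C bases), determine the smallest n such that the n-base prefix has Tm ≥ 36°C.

n = 16

First 15 bases: TATGCTTTAAATTAA → Tm = 34°C (< 36°C)
First 16 bases: TATGCTTTAAATTAAT → Tm = 36°C (≥ 36°C)
Since every base adds ≥2°C, Tm only increases with n, so the threshold is first crossed at n = 16.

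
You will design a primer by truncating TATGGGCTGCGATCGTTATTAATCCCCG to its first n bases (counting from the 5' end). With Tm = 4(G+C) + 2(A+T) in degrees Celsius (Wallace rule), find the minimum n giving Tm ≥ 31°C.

First 9 bases: TATGGGCTG → Tm = 28°C (< 31°C)
First 10 bases: TATGGGCTGC → Tm = 32°C (≥ 31°C)
Each additional base adds 2°C (A/T) or 4°C (G/C), so Tm is non-decreasing in n; n = 10 is the first length to reach 31°C.

n = 10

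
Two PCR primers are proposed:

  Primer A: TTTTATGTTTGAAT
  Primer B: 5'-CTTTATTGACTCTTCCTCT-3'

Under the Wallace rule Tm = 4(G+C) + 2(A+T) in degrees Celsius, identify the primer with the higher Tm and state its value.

Primer B, 52°C

Primer A: A+T=12, G+C=2 → Tm = 2(12)+4(2) = 32°C
Primer B: A+T=12, G+C=7 → Tm = 2(12)+4(7) = 52°C
32°C vs 52°C → primer B is higher.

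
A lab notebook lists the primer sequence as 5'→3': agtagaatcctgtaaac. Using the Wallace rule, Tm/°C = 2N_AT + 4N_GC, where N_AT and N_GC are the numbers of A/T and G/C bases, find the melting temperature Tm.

46°C

Counting bases: C=3, G=3, T=4, A=7
A+T = 11, G+C = 6
Tm = 4·6 + 2·11 = 24 + 22 = 46°C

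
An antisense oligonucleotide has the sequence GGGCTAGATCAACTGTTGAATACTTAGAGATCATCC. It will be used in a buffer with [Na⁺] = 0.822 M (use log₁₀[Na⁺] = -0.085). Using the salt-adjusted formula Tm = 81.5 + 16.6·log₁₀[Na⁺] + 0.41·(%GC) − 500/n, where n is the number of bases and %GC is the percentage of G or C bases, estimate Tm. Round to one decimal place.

Length n = 36. T=10, A=11, G=8, C=7
G+C = 15, so %GC = 15/36 × 100 = 41.667%
Salt term: 16.6 × (-0.085) = -1.411
GC term: 0.41 × 41.667 = 17.083; length term: −500/36 = −13.889
Tm = 81.5 + (-1.411) + 17.083 − 13.889 = 83.283 → 83.3°C

83.3°C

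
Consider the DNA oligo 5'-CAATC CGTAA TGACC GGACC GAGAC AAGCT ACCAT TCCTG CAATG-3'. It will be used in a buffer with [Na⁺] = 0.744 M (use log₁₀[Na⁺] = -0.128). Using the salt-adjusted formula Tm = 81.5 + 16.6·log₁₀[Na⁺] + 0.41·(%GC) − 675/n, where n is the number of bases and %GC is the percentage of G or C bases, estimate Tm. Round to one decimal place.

Length n = 45. Counting bases: T=8, A=14, C=14, G=9
G+C = 23, so %GC = 23/45 × 100 = 51.111%
Salt term: 16.6 × (-0.128) = -2.125
GC term: 0.41 × 51.111 = 20.956; length term: −675/45 = −15
Tm = 81.5 + (-2.125) + 20.956 − 15 = 85.331 → 85.3°C

85.3°C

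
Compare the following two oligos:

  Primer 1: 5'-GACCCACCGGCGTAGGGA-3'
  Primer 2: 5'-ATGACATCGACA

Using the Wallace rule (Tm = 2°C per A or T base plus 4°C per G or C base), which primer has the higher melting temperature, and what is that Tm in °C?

Primer 1: A+T=5, G+C=13 → Tm = 2(5)+4(13) = 62°C
Primer 2: A+T=7, G+C=5 → Tm = 2(7)+4(5) = 34°C
62°C vs 34°C → primer 1 is higher.

Primer 1, 62°C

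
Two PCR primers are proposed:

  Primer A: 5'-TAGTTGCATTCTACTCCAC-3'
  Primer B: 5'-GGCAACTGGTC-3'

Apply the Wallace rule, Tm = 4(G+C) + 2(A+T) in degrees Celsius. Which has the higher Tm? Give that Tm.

Primer A, 54°C

Primer A: A+T=11, G+C=8 → Tm = 2(11)+4(8) = 54°C
Primer B: A+T=4, G+C=7 → Tm = 2(4)+4(7) = 36°C
54°C vs 36°C → primer A is higher.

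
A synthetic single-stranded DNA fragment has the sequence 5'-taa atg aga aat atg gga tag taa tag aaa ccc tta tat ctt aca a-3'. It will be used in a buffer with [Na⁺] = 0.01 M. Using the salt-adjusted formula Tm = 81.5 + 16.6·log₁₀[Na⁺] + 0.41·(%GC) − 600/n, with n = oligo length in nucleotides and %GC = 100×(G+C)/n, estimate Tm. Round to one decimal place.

46.0°C

Length n = 46. Base counts: T=13, C=5, A=21, G=7
G+C = 12, so %GC = 12/46 × 100 = 26.087%
Salt term: 16.6 × (-2) = -33.2
GC term: 0.41 × 26.087 = 10.696; length term: −600/46 = −13.043
Tm = 81.5 + (-33.2) + 10.696 − 13.043 = 45.953 → 46.0°C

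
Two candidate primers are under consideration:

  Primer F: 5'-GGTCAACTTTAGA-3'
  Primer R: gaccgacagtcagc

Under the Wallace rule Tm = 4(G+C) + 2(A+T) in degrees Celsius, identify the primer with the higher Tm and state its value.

Primer F: A+T=8, G+C=5 → Tm = 2(8)+4(5) = 36°C
Primer R: A+T=5, G+C=9 → Tm = 2(5)+4(9) = 46°C
36°C vs 46°C → primer R is higher.

Primer R, 46°C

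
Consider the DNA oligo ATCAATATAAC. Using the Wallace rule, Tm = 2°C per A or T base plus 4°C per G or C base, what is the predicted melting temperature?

T=3, G=0, C=2, A=6
AT pairs contribute 9, GC pairs contribute 2.
Tm = 2(9) + 4(2) = 18 + 8 = 26°C

26°C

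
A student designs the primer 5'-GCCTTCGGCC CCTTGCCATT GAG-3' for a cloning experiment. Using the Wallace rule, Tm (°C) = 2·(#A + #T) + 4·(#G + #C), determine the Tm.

76°C

Counting bases: T=6, C=9, A=2, G=6
So N_AT = 8 and N_GC = 15.
Tm = 2(8) + 4(15) = 16 + 60 = 76°C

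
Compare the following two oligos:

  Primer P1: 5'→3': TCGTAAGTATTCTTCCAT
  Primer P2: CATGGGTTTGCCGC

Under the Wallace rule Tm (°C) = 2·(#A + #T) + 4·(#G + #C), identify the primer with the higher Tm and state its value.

Primer P1: A+T=12, G+C=6 → Tm = 2(12)+4(6) = 48°C
Primer P2: A+T=5, G+C=9 → Tm = 2(5)+4(9) = 46°C
48°C vs 46°C → primer P1 is higher.

Primer P1, 48°C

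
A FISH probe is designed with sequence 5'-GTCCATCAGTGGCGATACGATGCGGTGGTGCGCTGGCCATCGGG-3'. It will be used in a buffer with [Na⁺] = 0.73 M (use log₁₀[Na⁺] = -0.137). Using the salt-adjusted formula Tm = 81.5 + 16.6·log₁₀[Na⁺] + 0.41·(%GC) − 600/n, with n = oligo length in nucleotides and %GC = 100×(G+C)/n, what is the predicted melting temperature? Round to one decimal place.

92.6°C

Length n = 44. Counting bases: C=11, G=18, A=6, T=9
G+C = 29, so %GC = 29/44 × 100 = 65.909%
Salt term: 16.6 × (-0.137) = -2.274
GC term: 0.41 × 65.909 = 27.023; length term: −600/44 = −13.636
Tm = 81.5 + (-2.274) + 27.023 − 13.636 = 92.613 → 92.6°C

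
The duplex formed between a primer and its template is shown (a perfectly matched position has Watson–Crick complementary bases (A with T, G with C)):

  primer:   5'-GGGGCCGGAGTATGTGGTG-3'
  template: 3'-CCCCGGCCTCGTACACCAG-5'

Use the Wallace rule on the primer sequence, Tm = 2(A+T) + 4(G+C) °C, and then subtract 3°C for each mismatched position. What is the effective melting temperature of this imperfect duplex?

58°C

Primer base counts: A=2, T=4, G=11, C=2 → A+T=6, G+C=13
Perfect-match Tm = 2(6) + 4(13) = 12 + 52 = 64°C
Mismatches (positions where the bases are not complementary): 2 (at positions 11, 19)
Effective Tm = 64 − 2×3 = 64 − 6 = 58°C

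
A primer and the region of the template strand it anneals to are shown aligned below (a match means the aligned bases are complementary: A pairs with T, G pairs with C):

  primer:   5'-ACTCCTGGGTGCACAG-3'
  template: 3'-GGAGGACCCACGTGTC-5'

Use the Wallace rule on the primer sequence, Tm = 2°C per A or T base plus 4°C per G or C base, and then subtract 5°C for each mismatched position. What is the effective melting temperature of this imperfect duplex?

Primer base counts: A=3, T=3, G=5, C=5 → A+T=6, G+C=10
Perfect-match Tm = 2(6) + 4(10) = 12 + 40 = 52°C
Mismatches (positions where the bases are not complementary): 1 (at position 1)
Effective Tm = 52 − 1×5 = 52 − 5 = 47°C

47°C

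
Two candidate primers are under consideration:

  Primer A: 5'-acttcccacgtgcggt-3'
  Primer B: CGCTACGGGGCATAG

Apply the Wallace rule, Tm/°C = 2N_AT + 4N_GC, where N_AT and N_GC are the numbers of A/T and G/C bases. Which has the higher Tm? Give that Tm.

Primer A: A+T=6, G+C=10 → Tm = 2(6)+4(10) = 52°C
Primer B: A+T=5, G+C=10 → Tm = 2(5)+4(10) = 50°C
52°C vs 50°C → primer A is higher.

Primer A, 52°C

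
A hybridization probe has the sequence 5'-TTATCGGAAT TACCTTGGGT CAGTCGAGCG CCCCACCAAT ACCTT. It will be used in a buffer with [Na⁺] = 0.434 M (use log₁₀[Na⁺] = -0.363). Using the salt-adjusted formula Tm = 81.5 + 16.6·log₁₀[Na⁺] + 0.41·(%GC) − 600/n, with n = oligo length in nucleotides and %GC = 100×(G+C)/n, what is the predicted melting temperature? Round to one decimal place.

Length n = 45. C=14, T=12, G=9, A=10
G+C = 23, so %GC = 23/45 × 100 = 51.111%
Salt term: 16.6 × (-0.363) = -6.026
GC term: 0.41 × 51.111 = 20.956; length term: −600/45 = −13.333
Tm = 81.5 + (-6.026) + 20.956 − 13.333 = 83.097 → 83.1°C

83.1°C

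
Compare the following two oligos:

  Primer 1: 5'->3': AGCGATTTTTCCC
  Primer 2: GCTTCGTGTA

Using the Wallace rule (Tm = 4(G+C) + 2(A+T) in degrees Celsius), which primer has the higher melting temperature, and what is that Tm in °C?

Primer 1: A+T=7, G+C=6 → Tm = 2(7)+4(6) = 38°C
Primer 2: A+T=5, G+C=5 → Tm = 2(5)+4(5) = 30°C
38°C vs 30°C → primer 1 is higher.

Primer 1, 38°C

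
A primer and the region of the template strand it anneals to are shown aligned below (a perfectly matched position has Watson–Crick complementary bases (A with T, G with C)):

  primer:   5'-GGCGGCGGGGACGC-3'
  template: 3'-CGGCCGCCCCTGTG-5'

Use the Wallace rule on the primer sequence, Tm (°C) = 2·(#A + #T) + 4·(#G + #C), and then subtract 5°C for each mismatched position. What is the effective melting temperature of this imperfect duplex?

44°C

Primer base counts: A=1, T=0, G=9, C=4 → A+T=1, G+C=13
Perfect-match Tm = 2(1) + 4(13) = 2 + 52 = 54°C
Mismatches (positions where the bases are not complementary): 2 (at positions 2, 13)
Effective Tm = 54 − 2×5 = 54 − 10 = 44°C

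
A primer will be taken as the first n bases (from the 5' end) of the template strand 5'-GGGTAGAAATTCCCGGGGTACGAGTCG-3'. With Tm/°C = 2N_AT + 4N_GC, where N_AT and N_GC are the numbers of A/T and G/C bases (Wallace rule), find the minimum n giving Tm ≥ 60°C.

n = 19

First 18 bases: GGGTAGAAATTCCCGGGG → Tm = 58°C (< 60°C)
First 19 bases: GGGTAGAAATTCCCGGGGT → Tm = 60°C (≥ 60°C)
Each additional base adds 2°C (A/T) or 4°C (G/C), so Tm is non-decreasing in n; n = 19 is the first length to reach 60°C.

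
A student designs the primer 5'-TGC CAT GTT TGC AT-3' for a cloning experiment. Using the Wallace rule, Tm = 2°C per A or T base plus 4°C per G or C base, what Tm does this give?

T=6, G=3, C=3, A=2
AT pairs contribute 8, GC pairs contribute 6.
Tm = 4·6 + 2·8 = 24 + 16 = 40°C

40°C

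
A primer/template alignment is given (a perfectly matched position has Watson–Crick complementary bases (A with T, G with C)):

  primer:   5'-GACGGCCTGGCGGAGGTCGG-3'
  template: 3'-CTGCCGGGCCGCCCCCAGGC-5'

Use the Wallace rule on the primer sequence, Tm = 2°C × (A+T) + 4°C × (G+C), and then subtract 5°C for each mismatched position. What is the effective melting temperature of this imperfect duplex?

Primer base counts: A=2, T=2, G=11, C=5 → A+T=4, G+C=16
Perfect-match Tm = 2(4) + 4(16) = 8 + 64 = 72°C
Mismatches (positions where the bases are not complementary): 3 (at positions 8, 14, 19)
Effective Tm = 72 − 3×5 = 72 − 15 = 57°C

57°C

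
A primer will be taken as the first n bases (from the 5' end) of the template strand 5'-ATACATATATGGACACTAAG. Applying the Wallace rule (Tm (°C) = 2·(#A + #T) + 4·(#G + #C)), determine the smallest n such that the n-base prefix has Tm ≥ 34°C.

First 13 bases: ATACATATATGGA → Tm = 32°C (< 34°C)
First 14 bases: ATACATATATGGAC → Tm = 36°C (≥ 34°C)
Since every base adds ≥2°C, Tm only increases with n, so the threshold is first crossed at n = 14.

n = 14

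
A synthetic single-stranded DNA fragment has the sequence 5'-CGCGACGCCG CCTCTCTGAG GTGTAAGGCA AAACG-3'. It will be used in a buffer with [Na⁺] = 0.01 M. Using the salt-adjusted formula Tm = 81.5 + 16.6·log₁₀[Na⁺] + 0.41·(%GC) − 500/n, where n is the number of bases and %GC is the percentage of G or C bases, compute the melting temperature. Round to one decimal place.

59.8°C

Length n = 35. Counting bases: C=11, T=5, A=8, G=11
G+C = 22, so %GC = 22/35 × 100 = 62.857%
Salt term: 16.6 × (-2) = -33.2
GC term: 0.41 × 62.857 = 25.771; length term: −500/35 = −14.286
Tm = 81.5 + (-33.2) + 25.771 − 14.286 = 59.785 → 59.8°C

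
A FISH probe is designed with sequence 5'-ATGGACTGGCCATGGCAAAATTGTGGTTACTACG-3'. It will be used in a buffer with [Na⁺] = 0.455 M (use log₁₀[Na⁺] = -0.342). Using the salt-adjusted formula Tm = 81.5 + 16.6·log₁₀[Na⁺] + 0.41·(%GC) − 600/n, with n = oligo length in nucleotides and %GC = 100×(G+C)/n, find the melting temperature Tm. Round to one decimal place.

77.5°C

Length n = 34. Base counts: T=9, A=9, G=10, C=6
G+C = 16, so %GC = 16/34 × 100 = 47.059%
Salt term: 16.6 × (-0.342) = -5.677
GC term: 0.41 × 47.059 = 19.294; length term: −600/34 = −17.647
Tm = 81.5 + (-5.677) + 19.294 − 17.647 = 77.47 → 77.5°C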